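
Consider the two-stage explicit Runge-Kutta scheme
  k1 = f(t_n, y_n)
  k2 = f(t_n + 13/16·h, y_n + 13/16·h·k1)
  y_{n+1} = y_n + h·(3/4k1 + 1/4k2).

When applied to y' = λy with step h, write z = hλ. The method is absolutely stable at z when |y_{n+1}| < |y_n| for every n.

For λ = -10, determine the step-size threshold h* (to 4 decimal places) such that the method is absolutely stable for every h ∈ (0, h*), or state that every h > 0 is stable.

(-4.9231,0); λ=-10 ⇒ h* = (64/13)/10 = 0.4923.

With y'=λy (z=hλ):
  k1=λy_n ⇒ h·k1=z·y_n;  k2=λ(1+13/16z)y_n ⇒ h·k2=z(1+13/16z)y_n
  y_{n+1}/y_n = 1 + 3/4z + 1/4z(1+13/16z) = 1 + z + 13/64z²
  ⇒ R(z) = 1 + z + 13/64z².

Need |R(x)|<1, x<0.
x=-1.02: |R|=0.1913
R=1: x+13/64x²=0 ⇒ x=−64/13=-4.9231; min R=1−1/(4·13/64)=-0.2308>−1
Confirm numerically:
  x=-3.638: |R|=0.05037 <1
  x=-2.751: |R|=0.21375 <1
  x=-2.067: |R|=0.19915 <1
  x=-5.522: |R|=1.67179 >1
  x=-5.228: |R|=1.32381 >1
  x=-5.226: |R|=1.32156 >1
Stable set (-4.9231, 0).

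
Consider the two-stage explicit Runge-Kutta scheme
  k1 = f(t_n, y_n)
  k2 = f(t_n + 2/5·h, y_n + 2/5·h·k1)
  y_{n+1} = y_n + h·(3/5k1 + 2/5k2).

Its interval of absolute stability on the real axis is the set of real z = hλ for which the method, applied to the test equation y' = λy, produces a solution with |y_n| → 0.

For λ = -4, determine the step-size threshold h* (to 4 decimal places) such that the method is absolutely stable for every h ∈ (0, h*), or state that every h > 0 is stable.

Set f=λy, z=hλ:
  k1=λy_n ⇒ h·k1=z·y_n;  k2=λ(1+2/5z)y_n ⇒ h·k2=z(1+2/5z)y_n
  y_{n+1}/y_n = 1 + 3/5z + 2/5z(1+2/5z) = 1 + z + 4/25z²
  so R(z) = 1 + z + 4/25z².

Boundary: |R(x)|=1, x<0.
x=-1.37: |R|=0.0697
R=1: x+4/25x²=0 ⇒ x=−25/4=-6.2500; min R=1−1/(4·4/25)=-0.5625>−1
Confirm numerically:
  x=-5.690: |R|=0.49018 <1
  x=-4.410: |R|=0.29830 <1
  x=-2.938: |R|=0.55690 <1
  x=-6.594: |R|=1.36293 >1
  x=-6.559: |R|=1.32428 >1
Interval (-6.2500, 0).

(-6.2500,0); λ=-4 ⇒ h* = (25/4)/4 = 1.5625.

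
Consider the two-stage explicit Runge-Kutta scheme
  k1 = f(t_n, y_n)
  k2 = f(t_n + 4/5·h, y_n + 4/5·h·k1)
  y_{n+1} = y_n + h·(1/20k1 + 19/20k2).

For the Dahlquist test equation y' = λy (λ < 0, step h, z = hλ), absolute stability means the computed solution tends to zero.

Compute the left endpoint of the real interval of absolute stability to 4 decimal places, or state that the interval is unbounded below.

left endpoint -1.3158.

With y'=λy (z=hλ):
  k1=λy_n ⇒ h·k1=z·y_n;  k2=λ(1+4/5z)y_n ⇒ h·k2=z(1+4/5z)y_n
  y_{n+1}/y_n = 1 + 1/20z + 19/20z(1+4/5z) = 1 + z + 19/25z²
  so R(z) = 1 + z + 19/25z².

Boundary: |R(x)|=1, x<0.
x=-1.12: |R|=0.8333
R=1: x+19/25x²=0 ⇒ x=−25/19=-1.3158; min R=1−1/(4·19/25)=0.6711>−1
Confirm numerically:
  x=-0.979: |R|=0.74942 <1
  x=-0.812: |R|=0.68910 <1
  x=-0.589: |R|=0.67466 <1
  x=-0.571: |R|=0.67679 <1
  x=-1.846: |R|=1.74386 >1
  x=-1.817: |R|=1.69213 >1
Interval (-1.3158, 0).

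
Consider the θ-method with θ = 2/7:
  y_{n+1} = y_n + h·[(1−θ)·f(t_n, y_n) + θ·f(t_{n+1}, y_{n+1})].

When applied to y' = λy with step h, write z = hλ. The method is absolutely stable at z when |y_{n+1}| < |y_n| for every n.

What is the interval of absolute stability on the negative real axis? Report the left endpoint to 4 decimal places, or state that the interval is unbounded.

On y'=λy, z=hλ:
  y_{n+1} = y_n + z·[5/7·y_n + 2/7·y_{n+1}] ⇒ (1 − 2/7z)y_{n+1} = (1 + 5/7z)y_n
  Hence R(z) = (1 + 5/7z)/(1 − 2/7z).

Boundary: |R(x)|=1, x<0.
x=-1.74: |R|=0.1622
R=−1: 1+5/7x = −1+2/7x ⇒ -3/7x=2 ⇒ x=2/(-3/7)=-4.6667
Confirm numerically:
  x=-3.876: |R|=0.83921 <1
  x=-3.629: |R|=0.78167 <1
  x=-2.303: |R|=0.38902 <1
  x=-5.260: |R|=1.10160 >1
  x=-4.811: |R|=1.02605 >1
Interval (-4.6667, 0).

(-4.6667, 0).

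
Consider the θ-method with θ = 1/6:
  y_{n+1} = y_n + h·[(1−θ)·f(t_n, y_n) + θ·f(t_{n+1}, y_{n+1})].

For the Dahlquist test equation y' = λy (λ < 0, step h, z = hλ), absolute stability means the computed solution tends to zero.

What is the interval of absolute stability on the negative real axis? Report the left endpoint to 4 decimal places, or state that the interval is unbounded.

(-3.0000, 0).

With y'=λy (z=hλ):
  y_{n+1} = y_n + z·[5/6·y_n + 1/6·y_{n+1}] ⇒ (1 − 1/6z)y_{n+1} = (1 + 5/6z)y_n
  ⇒ R(z) = (1 + 5/6z)/(1 − 1/6z).

Solve |R(x)|<1 on ℝ⁻.
x=-0.76: |R|=0.3254
R=−1: 1+5/6x = −1+1/6x ⇒ -2/3x=2 ⇒ x=2/(-2/3)=-3.0000
Confirm numerically:
  x=-2.563: |R|=0.79587 <1
  x=-2.417: |R|=0.72294 <1
  x=-1.738: |R|=0.34764 <1
  x=-1.717: |R|=0.33497 <1
  x=-3.330: |R|=1.14148 >1
  x=-3.183: |R|=1.07971 >1
  x=-3.036: |R|=1.01594 >1
Stable set (-3.0000, 0).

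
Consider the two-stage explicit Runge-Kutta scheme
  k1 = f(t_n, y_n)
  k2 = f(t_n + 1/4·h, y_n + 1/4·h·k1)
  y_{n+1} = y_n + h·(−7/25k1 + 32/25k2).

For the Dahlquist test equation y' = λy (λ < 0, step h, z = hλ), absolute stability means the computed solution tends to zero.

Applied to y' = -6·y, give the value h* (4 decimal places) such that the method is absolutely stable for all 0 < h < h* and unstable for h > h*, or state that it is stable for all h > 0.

Set f=λy, z=hλ:
  k1=λy_n ⇒ h·k1=z·y_n;  k2=λ(1+1/4z)y_n ⇒ h·k2=z(1+1/4z)y_n
  y_{n+1}/y_n = 1 − 7/25z + 32/25z(1+1/4z) = 1 + z + 8/25z²
  ⇒ R(z) = 1 + z + 8/25z².

Boundary: |R(x)|=1, x<0.
x=-0.55: |R|=0.5468
R=1: x+8/25x²=0 ⇒ x=−25/8=-3.1250; min R=1−1/(4·8/25)=0.2188>−1
Confirm numerically:
  x=-1.890: |R|=0.25307 <1
  x=-1.720: |R|=0.22669 <1
  x=-1.426: |R|=0.22471 <1
  x=-3.383: |R|=1.27930 >1
  x=-3.367: |R|=1.26074 >1
  x=-3.183: |R|=1.05908 >1
So |R|<1 on (-3.1250, 0).

(-3.1250,0); λ=-6 ⇒ h* = (25/8)/6 = 0.5208.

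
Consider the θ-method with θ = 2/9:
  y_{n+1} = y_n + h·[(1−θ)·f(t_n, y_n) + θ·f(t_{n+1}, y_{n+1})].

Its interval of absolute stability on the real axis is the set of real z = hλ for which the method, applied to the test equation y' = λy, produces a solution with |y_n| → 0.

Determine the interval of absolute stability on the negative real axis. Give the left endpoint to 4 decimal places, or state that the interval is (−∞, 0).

z∈(-3.6000,0).

With y'=λy (z=hλ):
  y_{n+1} = y_n + z·[7/9·y_n + 2/9·y_{n+1}] ⇒ (1 − 2/9z)y_{n+1} = (1 + 7/9z)y_n
  ⇒ R(z) = (1 + 7/9z)/(1 − 2/9z).

Find x<0 with |R(x)|<1.
x=-1.65: |R|=0.2073
R=−1: 1+7/9x = −1+2/9x ⇒ -5/9x=2 ⇒ x=2/(-5/9)=-3.6000
Confirm numerically:
  x=-3.075: |R|=0.82673 <1
  x=-2.086: |R|=0.42530 <1
  x=-2.047: |R|=0.40698 <1
  x=-2.042: |R|=0.40462 <1
  x=-4.192: |R|=1.17027 >1
  x=-4.132: |R|=1.15408 >1
Interval (-3.6000, 0).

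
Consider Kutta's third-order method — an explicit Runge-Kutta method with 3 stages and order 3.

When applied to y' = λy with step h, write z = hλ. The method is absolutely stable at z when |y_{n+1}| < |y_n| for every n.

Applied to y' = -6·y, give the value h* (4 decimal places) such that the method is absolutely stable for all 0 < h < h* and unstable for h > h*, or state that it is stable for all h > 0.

With y'=λy (z=hλ):
  order 3, 3-stage ⇒ R(z)=1+z+z^2/2+z^3/6
  (e.g. R(-1.48)=0.07490, |R|=0.07490)

Need |R(x)|<1, x<0.
x=-1.48: |R|=0.0749
|R(-2.2)|=0.5547 |R(-1.15)|=0.2578 |R(-0.56)|=0.5675
Bisect:
  x_lo=-3.4029 |R|=3.1803  x_hi=-0.2769 |R|=0.7579
  mid=-1.83987 |R|=0.18534 →hi
  mid=-2.62136 |R|=1.18773 →lo
  mid=-2.23062 |R|=0.59258 →hi
  mid=-2.42599 |R|=0.86294 →hi
  mid=-2.52368 |R|=1.01806 →lo
  mid=-2.47483 |R|=0.93874 →hi
  mid=-2.49925 |R|=0.97796 →hi
  mid=-2.51147 |R|=0.99790 →hi
  mid=-2.51757 |R|=1.00795 →lo
  ...
  [-2.51280,-2.51261] ⇒ x*=-2.5127
Interval (-2.5127, 0).

(-2.5127,0); λ=-6 ⇒ h* = 0.4188.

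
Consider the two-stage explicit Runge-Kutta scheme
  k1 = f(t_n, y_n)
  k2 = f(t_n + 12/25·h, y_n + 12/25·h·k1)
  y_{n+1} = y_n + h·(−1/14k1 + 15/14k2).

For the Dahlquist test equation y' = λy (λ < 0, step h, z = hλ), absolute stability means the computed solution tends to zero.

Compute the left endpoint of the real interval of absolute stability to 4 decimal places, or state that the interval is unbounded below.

z* = -1.9444.

Set f=λy, z=hλ:
  k1=λy_n ⇒ h·k1=z·y_n;  k2=λ(1+12/25z)y_n ⇒ h·k2=z(1+12/25z)y_n
  y_{n+1}/y_n = 1 − 1/14z + 15/14z(1+12/25z) = 1 + z + 18/35z²
  so R(z) = 1 + z + 18/35z².

Solve |R(x)|<1 on ℝ⁻.
x=-0.85: |R|=0.5216
R=1: x+18/35x²=0 ⇒ x=−35/18=-1.9444; min R=1−1/(4·18/35)=0.5139>−1
Confirm numerically:
  x=-1.803: |R|=0.86884 <1
  x=-1.324: |R|=0.57753 <1
  x=-1.010: |R|=0.51462 <1
  x=-2.394: |R|=1.55349 >1
  x=-2.392: |R|=1.55057 >1
Stable set (-1.9444, 0).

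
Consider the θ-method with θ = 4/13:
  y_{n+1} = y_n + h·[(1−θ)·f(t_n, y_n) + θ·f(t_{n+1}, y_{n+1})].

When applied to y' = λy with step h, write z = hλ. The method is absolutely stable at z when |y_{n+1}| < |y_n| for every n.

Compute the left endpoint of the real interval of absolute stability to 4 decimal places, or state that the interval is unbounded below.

Set f=λy, z=hλ:
  y_{n+1} = y_n + z·[9/13·y_n + 4/13·y_{n+1}] ⇒ (1 − 4/13z)y_{n+1} = (1 + 9/13z)y_n
  so R(z) = (1 + 9/13z)/(1 − 4/13z).

Find x<0 with |R(x)|<1.
x=-0.96: |R|=0.2589
R=−1: 1+9/13x = −1+4/13x ⇒ -5/13x=2 ⇒ x=2/(-5/13)=-5.2000
Confirm numerically:
  x=-3.979: |R|=0.78887 <1
  x=-3.901: |R|=0.77293 <1
  x=-2.608: |R|=0.44691 <1
  x=-5.649: |R|=1.06307 >1
  x=-5.449: |R|=1.03578 >1
  x=-5.424: |R|=1.03228 >1
Interval (-5.2000, 0).

z* = -5.2000.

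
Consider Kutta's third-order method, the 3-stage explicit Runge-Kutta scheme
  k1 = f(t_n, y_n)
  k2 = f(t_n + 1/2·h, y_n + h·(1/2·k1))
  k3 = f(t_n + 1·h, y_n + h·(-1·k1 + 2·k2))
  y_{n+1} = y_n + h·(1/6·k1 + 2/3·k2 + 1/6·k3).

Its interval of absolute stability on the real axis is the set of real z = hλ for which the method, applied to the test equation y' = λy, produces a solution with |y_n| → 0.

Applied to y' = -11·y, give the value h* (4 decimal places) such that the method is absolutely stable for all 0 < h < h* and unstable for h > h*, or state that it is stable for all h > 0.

On y'=λy, z=hλ:
  order 3, 3-stage ⇒ R(z)=1+z+z^2/2+z^3/6
  (e.g. R(-1.65)=-0.03744, |R|=0.03744)

Solve |R(x)|<1 on ℝ⁻.
x=-1.65: |R|=0.0374
|R(-2.37)|=0.7802 |R(-1.43)|=0.1051 |R(-1.21)|=0.2268
Bisect:
  x_lo=-3.3578 |R|=3.0300  x_hi=-0.3131 |R|=0.7308
  mid=-1.83543 |R|=0.18156 →hi
  mid=-2.59660 |R|=1.14328 →lo
  mid=-2.21601 |R|=0.57436 →hi
  mid=-2.40630 |R|=0.83336 →hi
  mid=-2.50145 |R|=0.98152 →hi
  mid=-2.54902 |R|=1.06065 →lo
  mid=-2.52524 |R|=1.02066 →lo
  ...
  [-2.51279,-2.51260] ⇒ x*=-2.5127
So |R|<1 on (-2.5127, 0).

(-2.5127,0); λ=-11 ⇒ h* = 0.2284.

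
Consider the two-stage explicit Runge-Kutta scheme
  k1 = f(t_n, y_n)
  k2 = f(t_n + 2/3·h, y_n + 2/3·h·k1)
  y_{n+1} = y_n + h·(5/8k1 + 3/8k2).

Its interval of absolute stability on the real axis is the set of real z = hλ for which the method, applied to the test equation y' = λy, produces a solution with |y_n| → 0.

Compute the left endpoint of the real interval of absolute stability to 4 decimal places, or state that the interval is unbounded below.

z* = -4.0000.

Test eqn y'=λy, z=hλ:
  k1=λy_n ⇒ h·k1=z·y_n;  k2=λ(1+2/3z)y_n ⇒ h·k2=z(1+2/3z)y_n
  y_{n+1}/y_n = 1 + 5/8z + 3/8z(1+2/3z) = 1 + z + 1/4z²
  R(z) = 1 + z + 1/4z².

Need |R(x)|<1, x<0.
x=-1.8: |R|=0.0100
R=1: x+1/4x²=0 ⇒ x=−4=-4.0000; min R=1−1/(4·1/4)=0.0000>−1
Confirm numerically:
  x=-3.134: |R|=0.32149 <1
  x=-3.006: |R|=0.25301 <1
  x=-2.633: |R|=0.10017 <1
  x=-4.558: |R|=1.63584 >1
  x=-4.503: |R|=1.56625 >1
  x=-4.059: |R|=1.05987 >1
Stable set (-4.0000, 0).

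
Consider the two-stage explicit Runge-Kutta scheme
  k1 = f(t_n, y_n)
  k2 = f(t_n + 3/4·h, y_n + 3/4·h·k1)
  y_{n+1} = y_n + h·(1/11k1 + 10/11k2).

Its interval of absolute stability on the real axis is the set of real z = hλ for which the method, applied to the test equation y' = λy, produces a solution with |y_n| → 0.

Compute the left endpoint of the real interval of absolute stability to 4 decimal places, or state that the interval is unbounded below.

left endpoint -1.4667.

With y'=λy (z=hλ):
  k1=λy_n ⇒ h·k1=z·y_n;  k2=λ(1+3/4z)y_n ⇒ h·k2=z(1+3/4z)y_n
  y_{n+1}/y_n = 1 + 1/11z + 10/11z(1+3/4z) = 1 + z + 15/22z²
  Hence R(z) = 1 + z + 15/22z².

Solve |R(x)|<1 on ℝ⁻.
x=-1.18: |R|=0.7694
R=1: x+15/22x²=0 ⇒ x=−22/15=-1.4667; min R=1−1/(4·15/22)=0.6333>−1
Confirm numerically:
  x=-1.403: |R|=0.93910 <1
  x=-1.223: |R|=0.79682 <1
  x=-0.925: |R|=0.65838 <1
  x=-0.750: |R|=0.63352 <1
  x=-1.824: |R|=1.44439 >1
  x=-1.768: |R|=1.36324 >1
Interval (-1.4667, 0).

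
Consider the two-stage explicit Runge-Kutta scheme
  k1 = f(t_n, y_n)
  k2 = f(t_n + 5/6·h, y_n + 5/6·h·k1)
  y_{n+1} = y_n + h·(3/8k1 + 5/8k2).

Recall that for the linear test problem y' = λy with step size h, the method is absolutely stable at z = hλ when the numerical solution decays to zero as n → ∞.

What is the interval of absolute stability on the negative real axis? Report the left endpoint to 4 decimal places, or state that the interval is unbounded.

(-1.9200, 0).

On y'=λy, z=hλ:
  k1=λy_n ⇒ h·k1=z·y_n;  k2=λ(1+5/6z)y_n ⇒ h·k2=z(1+5/6z)y_n
  y_{n+1}/y_n = 1 + 3/8z + 5/8z(1+5/6z) = 1 + z + 25/48z²
  ⇒ R(z) = 1 + z + 25/48z².

Find x<0 with |R(x)|<1.
x=-1.12: |R|=0.5333
R=1: x+25/48x²=0 ⇒ x=−48/25=-1.9200; min R=1−1/(4·25/48)=0.5200>−1
Confirm numerically:
  x=-1.597: |R|=0.73134 <1
  x=-1.021: |R|=0.52194 <1
  x=-0.985: |R|=0.52033 <1
  x=-2.463: |R|=1.69657 >1
  x=-2.368: |R|=1.55253 >1
  x=-1.994: |R|=1.07685 >1
Stable set (-1.9200, 0).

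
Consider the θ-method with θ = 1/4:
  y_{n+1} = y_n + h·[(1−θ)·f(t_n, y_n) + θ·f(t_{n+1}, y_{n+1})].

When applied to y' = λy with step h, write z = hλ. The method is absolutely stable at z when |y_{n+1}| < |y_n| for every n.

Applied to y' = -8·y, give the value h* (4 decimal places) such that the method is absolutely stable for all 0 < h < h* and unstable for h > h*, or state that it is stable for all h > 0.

On y'=λy, z=hλ:
  y_{n+1} = y_n + z·[3/4·y_n + 1/4·y_{n+1}] ⇒ (1 − 1/4z)y_{n+1} = (1 + 3/4z)y_n
  so R(z) = (1 + 3/4z)/(1 − 1/4z).

Need |R(x)|<1, x<0.
x=-0.76: |R|=0.3613
R=−1: 1+3/4x = −1+1/4x ⇒ -1/2x=2 ⇒ x=2/(-1/2)=-4.0000
Confirm numerically:
  x=-3.833: |R|=0.95736 <1
  x=-3.306: |R|=0.81002 <1
  x=-1.872: |R|=0.27520 <1
  x=-1.716: |R|=0.20084 <1
  x=-4.293: |R|=1.07066 >1
  x=-4.231: |R|=1.05613 >1
Stable set (-4.0000, 0).

(-4.0000,0); λ=-8 ⇒ h* = (4)/8 = 0.5000.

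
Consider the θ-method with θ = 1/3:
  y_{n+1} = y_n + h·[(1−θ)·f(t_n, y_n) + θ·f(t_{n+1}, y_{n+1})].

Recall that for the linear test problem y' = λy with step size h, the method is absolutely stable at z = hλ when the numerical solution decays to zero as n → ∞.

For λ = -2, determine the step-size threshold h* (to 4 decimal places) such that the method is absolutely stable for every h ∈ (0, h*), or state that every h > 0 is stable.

Set f=λy, z=hλ:
  y_{n+1} = y_n + z·[2/3·y_n + 1/3·y_{n+1}] ⇒ (1 − 1/3z)y_{n+1} = (1 + 2/3z)y_n
  ⇒ R(z) = (1 + 2/3z)/(1 − 1/3z).

Find x<0 with |R(x)|<1.
x=-1.61: |R|=0.0477
R=−1: 1+2/3x = −1+1/3x ⇒ -1/3x=2 ⇒ x=2/(-1/3)=-6.0000
Confirm numerically:
  x=-5.409: |R|=0.92972 <1
  x=-4.401: |R|=0.78395 <1
  x=-3.752: |R|=0.66706 <1
  x=-6.327: |R|=1.03506 >1
  x=-6.088: |R|=1.00968 >1
So |R|<1 on (-6.0000, 0).

(-6.0000,0); λ=-2 ⇒ h* = (6)/2 = 3.0000.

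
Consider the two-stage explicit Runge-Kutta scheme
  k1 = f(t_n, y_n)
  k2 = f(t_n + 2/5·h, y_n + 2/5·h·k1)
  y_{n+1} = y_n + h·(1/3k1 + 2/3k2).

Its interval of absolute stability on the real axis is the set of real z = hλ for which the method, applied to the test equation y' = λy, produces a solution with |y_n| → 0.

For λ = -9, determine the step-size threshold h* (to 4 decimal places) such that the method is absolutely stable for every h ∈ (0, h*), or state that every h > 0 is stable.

(-3.7500,0); λ=-9 ⇒ h* = (15/4)/9 = 0.4167.

Test eqn y'=λy, z=hλ:
  k1=λy_n ⇒ h·k1=z·y_n;  k2=λ(1+2/5z)y_n ⇒ h·k2=z(1+2/5z)y_n
  y_{n+1}/y_n = 1 + 1/3z + 2/3z(1+2/5z) = 1 + z + 4/15z²
  so R(z) = 1 + z + 4/15z².

Need |R(x)|<1, x<0.
x=-1.42: |R|=0.1177
R=1: x+4/15x²=0 ⇒ x=−15/4=-3.7500; min R=1−1/(4·4/15)=0.0625>−1
Confirm numerically:
  x=-3.517: |R|=0.78148 <1
  x=-3.276: |R|=0.58591 <1
  x=-2.450: |R|=0.15067 <1
  x=-2.053: |R|=0.07095 <1
  x=-4.302: |R|=1.63325 >1
  x=-4.103: |R|=1.38623 >1
  x=-4.012: |R|=1.28031 >1
Stable set (-3.7500, 0).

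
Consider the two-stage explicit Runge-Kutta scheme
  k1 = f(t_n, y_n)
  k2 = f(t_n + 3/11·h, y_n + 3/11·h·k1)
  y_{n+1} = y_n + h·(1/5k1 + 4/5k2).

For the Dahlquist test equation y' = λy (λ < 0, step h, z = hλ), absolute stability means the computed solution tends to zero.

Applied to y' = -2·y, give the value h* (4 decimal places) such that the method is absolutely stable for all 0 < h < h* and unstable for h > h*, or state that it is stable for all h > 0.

(-4.5833,0); λ=-2 ⇒ h* = (55/12)/2 = 2.2917.

With y'=λy (z=hλ):
  k1=λy_n ⇒ h·k1=z·y_n;  k2=λ(1+3/11z)y_n ⇒ h·k2=z(1+3/11z)y_n
  y_{n+1}/y_n = 1 + 1/5z + 4/5z(1+3/11z) = 1 + z + 12/55z²
  R(z) = 1 + z + 12/55z².

Need |R(x)|<1, x<0.
x=-1.36: |R|=0.0435
R=1: x+12/55x²=0 ⇒ x=−55/12=-4.5833; min R=1−1/(4·12/55)=-0.1458>−1
Confirm numerically:
  x=-4.245: |R|=0.68664 <1
  x=-4.039: |R|=0.52031 <1
  x=-3.633: |R|=0.24671 <1
  x=-3.509: |R|=0.17749 <1
  x=-5.164: |R|=1.65423 >1
  x=-5.162: |R|=1.65173 >1
So |R|<1 on (-4.5833, 0).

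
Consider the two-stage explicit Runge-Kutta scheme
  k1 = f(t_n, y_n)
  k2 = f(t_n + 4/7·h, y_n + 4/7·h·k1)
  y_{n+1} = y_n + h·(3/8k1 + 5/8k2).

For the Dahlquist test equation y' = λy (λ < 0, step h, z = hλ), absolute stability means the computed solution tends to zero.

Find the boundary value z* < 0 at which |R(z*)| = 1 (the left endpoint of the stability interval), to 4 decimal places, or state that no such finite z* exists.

With y'=λy (z=hλ):
  k1=λy_n ⇒ h·k1=z·y_n;  k2=λ(1+4/7z)y_n ⇒ h·k2=z(1+4/7z)y_n
  y_{n+1}/y_n = 1 + 3/8z + 5/8z(1+4/7z) = 1 + z + 5/14z²
  Hence R(z) = 1 + z + 5/14z².

Boundary: |R(x)|=1, x<0.
x=-0.74: |R|=0.4556
R=1: x+5/14x²=0 ⇒ x=−14/5=-2.8000; min R=1−1/(4·5/14)=0.3000>−1
Confirm numerically:
  x=-2.102: |R|=0.47600 <1
  x=-1.252: |R|=0.30782 <1
  x=-1.218: |R|=0.31183 <1
  x=-3.289: |R|=1.57440 >1
  x=-3.218: |R|=1.48040 >1
Interval (-2.8000, 0).

z* = -2.8000.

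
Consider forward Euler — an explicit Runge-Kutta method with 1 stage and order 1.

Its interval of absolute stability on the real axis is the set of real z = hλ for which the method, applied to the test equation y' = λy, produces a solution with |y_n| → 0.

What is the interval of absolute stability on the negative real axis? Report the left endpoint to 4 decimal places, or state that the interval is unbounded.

With y'=λy (z=hλ):
  order 1, 1-stage ⇒ R(z)=1+z
  (e.g. R(-1.37)=-0.37000, |R|=0.37000)

Need |R(x)|<1, x<0.
x=-1.37: |R|=0.3700
|R(-1.1)|=0.1000 |R(-0.71)|=0.2900 |R(-0.62)|=0.3800
Bisect:
  x_lo=-2.7037 |R|=1.7037  x_hi=-0.3306 |R|=0.6694
  mid=-1.51717 |R|=0.51717 →hi
  mid=-2.11046 |R|=1.11046 →lo
  mid=-1.81381 |R|=0.81381 →hi
  mid=-1.96214 |R|=0.96214 →hi
  mid=-2.03630 |R|=1.03630 →lo
  mid=-1.99922 |R|=0.99922 →hi
  mid=-2.01776 |R|=1.01776 →lo
  ...
  [-2.00008,-1.99994] ⇒ x*=-2.0000
Stable set (-2.0000, 0).

(-2.0000, 0).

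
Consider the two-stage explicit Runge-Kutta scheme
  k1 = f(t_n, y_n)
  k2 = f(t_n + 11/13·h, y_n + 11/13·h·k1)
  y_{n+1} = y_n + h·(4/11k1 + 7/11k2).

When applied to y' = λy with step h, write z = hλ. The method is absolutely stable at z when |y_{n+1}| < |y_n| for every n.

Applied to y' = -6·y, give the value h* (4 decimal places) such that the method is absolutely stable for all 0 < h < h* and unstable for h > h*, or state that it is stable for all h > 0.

Test eqn y'=λy, z=hλ:
  k1=λy_n ⇒ h·k1=z·y_n;  k2=λ(1+11/13z)y_n ⇒ h·k2=z(1+11/13z)y_n
  y_{n+1}/y_n = 1 + 4/11z + 7/11z(1+11/13z) = 1 + z + 7/13z²
  R(z) = 1 + z + 7/13z².

Need |R(x)|<1, x<0.
x=-1.16: |R|=0.5646
R=1: x+7/13x²=0 ⇒ x=−13/7=-1.8571; min R=1−1/(4·7/13)=0.5357>−1
Confirm numerically:
  x=-1.828: |R|=0.97131 <1
  x=-1.614: |R|=0.78869 <1
  x=-1.292: |R|=0.60683 <1
  x=-2.396: |R|=1.69521 >1
  x=-2.019: |R|=1.17596 >1
So |R|<1 on (-1.8571, 0).

(-1.8571,0); λ=-6 ⇒ h* = (13/7)/6 = 0.3095.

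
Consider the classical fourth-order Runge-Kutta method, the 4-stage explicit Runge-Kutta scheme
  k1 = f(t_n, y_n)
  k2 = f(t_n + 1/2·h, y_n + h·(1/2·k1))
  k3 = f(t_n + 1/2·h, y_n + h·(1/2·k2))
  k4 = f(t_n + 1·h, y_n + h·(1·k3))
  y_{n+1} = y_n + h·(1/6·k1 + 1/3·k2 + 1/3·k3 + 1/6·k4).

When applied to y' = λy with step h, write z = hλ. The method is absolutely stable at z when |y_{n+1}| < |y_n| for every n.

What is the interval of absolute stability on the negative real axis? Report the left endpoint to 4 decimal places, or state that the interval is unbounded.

(-2.7853, 0).

Test eqn y'=λy, z=hλ:
  order 4, 4-stage ⇒ R(z)=1+z+z^2/2+z^3/6+z^4/24
  (e.g. R(-0.56)=0.57163, |R|=0.57163)

Boundary: |R(x)|=1, x<0.
x=-0.56: |R|=0.5716
|R(-2.75)|=0.9481 |R(-0.97)|=0.3852 |R(-0.9)|=0.4108
Bisect:
  x_lo=-3.1484 |R|=1.7005  x_hi=-0.1511 |R|=0.8598
  mid=-1.64974 |R|=0.27139 →hi
  mid=-2.39909 |R|=0.55765 →hi
  mid=-2.77376 |R|=0.98275 →hi
  mid=-2.96109 |R|=1.29906 →lo
  mid=-2.86743 |R|=1.13106 →lo
  mid=-2.82059 |R|=1.05454 →lo
  mid=-2.79717 |R|=1.01806 →lo
  mid=-2.78547 |R|=1.00026 →lo
  ...
  [-2.78547,-2.78528] ⇒ x*=-2.7853
So |R|<1 on (-2.7853, 0).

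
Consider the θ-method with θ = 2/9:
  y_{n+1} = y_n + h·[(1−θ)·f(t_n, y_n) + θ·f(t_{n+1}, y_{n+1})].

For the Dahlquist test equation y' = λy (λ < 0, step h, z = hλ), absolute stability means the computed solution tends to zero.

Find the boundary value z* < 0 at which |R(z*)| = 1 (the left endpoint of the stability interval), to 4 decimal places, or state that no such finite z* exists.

z* = -3.6000.

Set f=λy, z=hλ:
  y_{n+1} = y_n + z·[7/9·y_n + 2/9·y_{n+1}] ⇒ (1 − 2/9z)y_{n+1} = (1 + 7/9z)y_n
  R(z) = (1 + 7/9z)/(1 − 2/9z).

Solve |R(x)|<1 on ℝ⁻.
x=-1.39: |R|=0.0620
R=−1: 1+7/9x = −1+2/9x ⇒ -5/9x=2 ⇒ x=2/(-5/9)=-3.6000
Confirm numerically:
  x=-3.476: |R|=0.96113 <1
  x=-3.256: |R|=0.88912 <1
  x=-2.599: |R|=0.64749 <1
  x=-4.144: |R|=1.15733 >1
  x=-3.849: |R|=1.07456 >1
  x=-3.743: |R|=1.04337 >1
Stable set (-3.6000, 0).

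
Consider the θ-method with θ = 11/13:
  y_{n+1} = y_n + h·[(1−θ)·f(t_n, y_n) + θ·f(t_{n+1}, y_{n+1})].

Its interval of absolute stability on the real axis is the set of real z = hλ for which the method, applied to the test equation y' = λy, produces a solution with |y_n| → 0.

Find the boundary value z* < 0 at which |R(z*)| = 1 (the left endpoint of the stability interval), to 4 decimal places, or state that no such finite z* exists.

Test eqn y'=λy, z=hλ:
  y_{n+1} = y_n + z·[2/13·y_n + 11/13·y_{n+1}] ⇒ (1 − 11/13z)y_{n+1} = (1 + 2/13z)y_n
  so R(z) = (1 + 2/13z)/(1 − 11/13z).

Need |R(x)|<1, x<0.
x=-0.98: |R|=0.4643
x=-2: |R|=0.2571
x=-10: |R|=0.0569
x=-100: |R|=0.1680
θ=11/13≥1/2 ⇒ |1+2/13x|<|1−11/13x| ∀x<0 ⇒ stable on all of ℝ⁻.

(−∞, 0) — no finite endpoint.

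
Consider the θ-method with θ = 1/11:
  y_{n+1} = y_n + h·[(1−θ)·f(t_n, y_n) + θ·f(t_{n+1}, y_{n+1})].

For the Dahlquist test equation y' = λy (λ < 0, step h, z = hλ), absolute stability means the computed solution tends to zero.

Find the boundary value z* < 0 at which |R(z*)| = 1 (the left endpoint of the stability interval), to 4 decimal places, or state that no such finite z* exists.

On y'=λy, z=hλ:
  y_{n+1} = y_n + z·[10/11·y_n + 1/11·y_{n+1}] ⇒ (1 − 1/11z)y_{n+1} = (1 + 10/11z)y_n
  so R(z) = (1 + 10/11z)/(1 − 1/11z).

Solve |R(x)|<1 on ℝ⁻.
x=-0.97: |R|=0.1086
R=−1: 1+10/11x = −1+1/11x ⇒ -9/11x=2 ⇒ x=2/(-9/11)=-2.4444
Confirm numerically:
  x=-1.949: |R|=0.65565 <1
  x=-1.792: |R|=0.54096 <1
  x=-1.403: |R|=0.24430 <1
  x=-2.883: |R|=1.28430 >1
  x=-2.786: |R|=1.22298 >1
Stable set (-2.4444, 0).

left endpoint -2.4444.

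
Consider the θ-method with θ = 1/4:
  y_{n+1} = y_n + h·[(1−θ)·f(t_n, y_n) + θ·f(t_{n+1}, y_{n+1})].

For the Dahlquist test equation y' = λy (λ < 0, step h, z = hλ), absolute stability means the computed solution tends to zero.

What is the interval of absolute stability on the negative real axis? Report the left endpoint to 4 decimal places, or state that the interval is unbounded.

Test eqn y'=λy, z=hλ:
  y_{n+1} = y_n + z·[3/4·y_n + 1/4·y_{n+1}] ⇒ (1 − 1/4z)y_{n+1} = (1 + 3/4z)y_n
  so R(z) = (1 + 3/4z)/(1 − 1/4z).

Boundary: |R(x)|=1, x<0.
x=-1.67: |R|=0.1781
R=−1: 1+3/4x = −1+1/4x ⇒ -1/2x=2 ⇒ x=2/(-1/2)=-4.0000
Confirm numerically:
  x=-2.337: |R|=0.47515 <1
  x=-2.218: |R|=0.42683 <1
  x=-2.157: |R|=0.40133 <1
  x=-2.136: |R|=0.39244 <1
  x=-4.565: |R|=1.13193 >1
  x=-4.463: |R|=1.10942 >1
  x=-4.281: |R|=1.06787 >1
Interval (-4.0000, 0).

(-4.0000, 0).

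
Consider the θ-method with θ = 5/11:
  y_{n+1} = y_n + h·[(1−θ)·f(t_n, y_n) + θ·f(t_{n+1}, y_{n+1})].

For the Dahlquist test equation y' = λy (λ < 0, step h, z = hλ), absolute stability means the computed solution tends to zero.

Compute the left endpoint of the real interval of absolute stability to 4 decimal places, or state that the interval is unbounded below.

With y'=λy (z=hλ):
  y_{n+1} = y_n + z·[6/11·y_n + 5/11·y_{n+1}] ⇒ (1 − 5/11z)y_{n+1} = (1 + 6/11z)y_n
  ⇒ R(z) = (1 + 6/11z)/(1 − 5/11z).

Need |R(x)|<1, x<0.
x=-1.35: |R|=0.1634
R=−1: 1+6/11x = −1+5/11x ⇒ -1/11x=2 ⇒ x=2/(-1/11)=-22.0000
Confirm numerically:
  x=-18.269: |R|=0.96354 <1
  x=-12.502: |R|=0.87079 <1
  x=-10.469: |R|=0.81797 <1
  x=-22.098: |R|=1.00081 >1
  x=-22.097: |R|=1.00080 >1
So |R|<1 on (-22.0000, 0).

z* = -22.0000.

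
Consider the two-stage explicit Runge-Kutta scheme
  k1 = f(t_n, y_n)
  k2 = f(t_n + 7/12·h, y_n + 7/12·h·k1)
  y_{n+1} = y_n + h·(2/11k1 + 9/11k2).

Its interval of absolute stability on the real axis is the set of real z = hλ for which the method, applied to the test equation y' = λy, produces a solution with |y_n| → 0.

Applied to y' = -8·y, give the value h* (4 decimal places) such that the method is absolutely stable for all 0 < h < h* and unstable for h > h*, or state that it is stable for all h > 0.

On y'=λy, z=hλ:
  k1=λy_n ⇒ h·k1=z·y_n;  k2=λ(1+7/12z)y_n ⇒ h·k2=z(1+7/12z)y_n
  y_{n+1}/y_n = 1 + 2/11z + 9/11z(1+7/12z) = 1 + z + 21/44z²
  so R(z) = 1 + z + 21/44z².

Boundary: |R(x)|=1, x<0.
x=-0.88: |R|=0.4896
R=1: x+21/44x²=0 ⇒ x=−44/21=-2.0952; min R=1−1/(4·21/44)=0.4762>−1
Confirm numerically:
  x=-1.997: |R|=0.90637 <1
  x=-1.625: |R|=0.63530 <1
  x=-1.244: |R|=0.49460 <1
  x=-1.167: |R|=0.48299 <1
  x=-2.622: |R|=1.65919 >1
  x=-2.504: |R|=1.48851 >1
So |R|<1 on (-2.0952, 0).

(-2.0952,0); λ=-8 ⇒ h* = (44/21)/8 = 0.2619.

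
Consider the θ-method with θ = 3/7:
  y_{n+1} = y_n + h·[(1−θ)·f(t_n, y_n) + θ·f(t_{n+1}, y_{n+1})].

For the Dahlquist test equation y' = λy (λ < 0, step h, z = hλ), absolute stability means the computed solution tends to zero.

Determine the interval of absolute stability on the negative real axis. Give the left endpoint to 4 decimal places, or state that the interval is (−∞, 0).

z∈(-14.0000,0).

On y'=λy, z=hλ:
  y_{n+1} = y_n + z·[4/7·y_n + 3/7·y_{n+1}] ⇒ (1 − 3/7z)y_{n+1} = (1 + 4/7z)y_n
  R(z) = (1 + 4/7z)/(1 − 3/7z).

Solve |R(x)|<1 on ℝ⁻.
x=-0.38: |R|=0.6732
R=−1: 1+4/7x = −1+3/7x ⇒ -1/7x=2 ⇒ x=2/(-1/7)=-14.0000
Confirm numerically:
  x=-13.631: |R|=0.99230 <1
  x=-12.583: |R|=0.96833 <1
  x=-10.609: |R|=0.91266 <1
  x=-14.447: |R|=1.00888 >1
  x=-14.028: |R|=1.00057 >1
Interval (-14.0000, 0).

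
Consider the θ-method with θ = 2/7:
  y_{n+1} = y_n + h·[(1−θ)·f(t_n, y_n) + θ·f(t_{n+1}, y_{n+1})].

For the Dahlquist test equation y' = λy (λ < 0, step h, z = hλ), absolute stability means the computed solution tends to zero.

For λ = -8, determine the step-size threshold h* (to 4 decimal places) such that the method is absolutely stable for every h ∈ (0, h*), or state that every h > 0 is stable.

On y'=λy, z=hλ:
  y_{n+1} = y_n + z·[5/7·y_n + 2/7·y_{n+1}] ⇒ (1 − 2/7z)y_{n+1} = (1 + 5/7z)y_n
  so R(z) = (1 + 5/7z)/(1 − 2/7z).

Find x<0 with |R(x)|<1.
x=-1.68: |R|=0.1351
R=−1: 1+5/7x = −1+2/7x ⇒ -3/7x=2 ⇒ x=2/(-3/7)=-4.6667
Confirm numerically:
  x=-4.193: |R|=0.90764 <1
  x=-2.610: |R|=0.49509 <1
  x=-2.546: |R|=0.47387 <1
  x=-4.781: |R|=1.02071 >1
  x=-4.717: |R|=1.00919 >1
So |R|<1 on (-4.6667, 0).

(-4.6667,0); λ=-8 ⇒ h* = (14/3)/8 = 0.5833.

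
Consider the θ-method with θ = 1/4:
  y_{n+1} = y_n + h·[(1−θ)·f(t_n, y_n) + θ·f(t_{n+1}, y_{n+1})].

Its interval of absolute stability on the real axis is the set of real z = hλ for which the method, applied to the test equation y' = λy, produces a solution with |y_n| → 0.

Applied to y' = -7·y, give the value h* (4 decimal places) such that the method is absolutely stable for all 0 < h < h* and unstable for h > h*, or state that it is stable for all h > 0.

(-4.0000,0); λ=-7 ⇒ h* = (4)/7 = 0.5714.

On y'=λy, z=hλ:
  y_{n+1} = y_n + z·[3/4·y_n + 1/4·y_{n+1}] ⇒ (1 − 1/4z)y_{n+1} = (1 + 3/4z)y_n
  ⇒ R(z) = (1 + 3/4z)/(1 − 1/4z).

Solve |R(x)|<1 on ℝ⁻.
x=-1.36: |R|=0.0149
R=−1: 1+3/4x = −1+1/4x ⇒ -1/2x=2 ⇒ x=2/(-1/2)=-4.0000
Confirm numerically:
  x=-3.673: |R|=0.91477 <1
  x=-3.553: |R|=0.88164 <1
  x=-3.546: |R|=0.87967 <1
  x=-2.976: |R|=0.70642 <1
  x=-4.528: |R|=1.12383 >1
  x=-4.394: |R|=1.09388 >1
  x=-4.082: |R|=1.02029 >1
So |R|<1 on (-4.0000, 0).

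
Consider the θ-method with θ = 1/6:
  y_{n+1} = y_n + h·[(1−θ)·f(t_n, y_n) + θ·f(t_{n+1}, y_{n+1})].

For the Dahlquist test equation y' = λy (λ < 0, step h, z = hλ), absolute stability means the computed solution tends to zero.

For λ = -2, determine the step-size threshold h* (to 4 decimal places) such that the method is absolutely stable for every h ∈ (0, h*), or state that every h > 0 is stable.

(-3.0000,0); λ=-2 ⇒ h* = (3)/2 = 1.5000.

Set f=λy, z=hλ:
  y_{n+1} = y_n + z·[5/6·y_n + 1/6·y_{n+1}] ⇒ (1 − 1/6z)y_{n+1} = (1 + 5/6z)y_n
  so R(z) = (1 + 5/6z)/(1 − 1/6z).

Solve |R(x)|<1 on ℝ⁻.
x=-0.68: |R|=0.3892
R=−1: 1+5/6x = −1+1/6x ⇒ -2/3x=2 ⇒ x=2/(-2/3)=-3.0000
Confirm numerically:
  x=-2.485: |R|=0.75722 <1
  x=-2.409: |R|=0.71887 <1
  x=-2.071: |R|=0.53959 <1
  x=-3.399: |R|=1.16981 >1
  x=-3.166: |R|=1.07244 >1
  x=-3.068: |R|=1.03000 >1
Stable set (-3.0000, 0).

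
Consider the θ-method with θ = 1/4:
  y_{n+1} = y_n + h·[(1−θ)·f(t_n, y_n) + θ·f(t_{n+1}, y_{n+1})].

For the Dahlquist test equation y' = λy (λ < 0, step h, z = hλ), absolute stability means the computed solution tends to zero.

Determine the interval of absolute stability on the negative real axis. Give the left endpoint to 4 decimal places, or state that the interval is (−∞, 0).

(-4.0000, 0).

Set f=λy, z=hλ:
  y_{n+1} = y_n + z·[3/4·y_n + 1/4·y_{n+1}] ⇒ (1 − 1/4z)y_{n+1} = (1 + 3/4z)y_n
  R(z) = (1 + 3/4z)/(1 − 1/4z).

Boundary: |R(x)|=1, x<0.
x=-1.49: |R|=0.0856
R=−1: 1+3/4x = −1+1/4x ⇒ -1/2x=2 ⇒ x=2/(-1/2)=-4.0000
Confirm numerically:
  x=-2.825: |R|=0.65568 <1
  x=-2.158: |R|=0.40175 <1
  x=-1.789: |R|=0.23614 <1
  x=-4.565: |R|=1.13193 >1
  x=-4.463: |R|=1.10942 >1
  x=-4.308: |R|=1.07415 >1
Interval (-4.0000, 0).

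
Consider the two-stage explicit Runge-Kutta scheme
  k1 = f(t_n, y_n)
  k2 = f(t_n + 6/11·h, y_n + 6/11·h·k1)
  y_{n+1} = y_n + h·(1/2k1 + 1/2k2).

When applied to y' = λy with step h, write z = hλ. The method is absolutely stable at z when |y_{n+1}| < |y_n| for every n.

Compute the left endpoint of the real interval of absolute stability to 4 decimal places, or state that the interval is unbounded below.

z* = -3.6667.

With y'=λy (z=hλ):
  k1=λy_n ⇒ h·k1=z·y_n;  k2=λ(1+6/11z)y_n ⇒ h·k2=z(1+6/11z)y_n
  y_{n+1}/y_n = 1 + 1/2z + 1/2z(1+6/11z) = 1 + z + 3/11z²
  ⇒ R(z) = 1 + z + 3/11z².

Boundary: |R(x)|=1, x<0.
x=-0.43: |R|=0.6204
R=1: x+3/11x²=0 ⇒ x=−11/3=-3.6667; min R=1−1/(4·3/11)=0.0833>−1
Confirm numerically:
  x=-2.871: |R|=0.37699 <1
  x=-2.842: |R|=0.36081 <1
  x=-2.651: |R|=0.26567 <1
  x=-1.579: |R|=0.10097 <1
  x=-4.052: |R|=1.42583 >1
  x=-4.004: |R|=1.36837 >1
  x=-3.742: |R|=1.07688 >1
Stable set (-3.6667, 0).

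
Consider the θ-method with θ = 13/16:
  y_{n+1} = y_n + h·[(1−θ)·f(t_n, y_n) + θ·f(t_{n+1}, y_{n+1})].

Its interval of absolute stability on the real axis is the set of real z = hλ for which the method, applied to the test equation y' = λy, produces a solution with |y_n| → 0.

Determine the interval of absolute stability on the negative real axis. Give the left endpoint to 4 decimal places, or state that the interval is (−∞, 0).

interval (−∞, 0).

Set f=λy, z=hλ:
  y_{n+1} = y_n + z·[3/16·y_n + 13/16·y_{n+1}] ⇒ (1 − 13/16z)y_{n+1} = (1 + 3/16z)y_n
  R(z) = (1 + 3/16z)/(1 − 13/16z).

Solve |R(x)|<1 on ℝ⁻.
x=-0.58: |R|=0.6058
x=-2: |R|=0.2381
x=-10: |R|=0.0959
x=-100: |R|=0.2158
θ=13/16≥1/2 ⇒ |1+3/16x|<|1−13/16x| ∀x<0 ⇒ unbounded interval.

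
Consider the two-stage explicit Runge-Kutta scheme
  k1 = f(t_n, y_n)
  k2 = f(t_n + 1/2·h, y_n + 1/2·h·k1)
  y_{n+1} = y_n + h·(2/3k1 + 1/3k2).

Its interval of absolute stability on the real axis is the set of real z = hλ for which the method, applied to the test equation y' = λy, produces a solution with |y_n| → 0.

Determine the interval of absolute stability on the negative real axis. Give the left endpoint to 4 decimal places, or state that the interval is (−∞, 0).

On y'=λy, z=hλ:
  k1=λy_n ⇒ h·k1=z·y_n;  k2=λ(1+1/2z)y_n ⇒ h·k2=z(1+1/2z)y_n
  y_{n+1}/y_n = 1 + 2/3z + 1/3z(1+1/2z) = 1 + z + 1/6z²
  Hence R(z) = 1 + z + 1/6z².

Solve |R(x)|<1 on ℝ⁻.
x=-0.52: |R|=0.5251
R=1: x+1/6x²=0 ⇒ x=−6=-6.0000; min R=1−1/(4·1/6)=-0.5000>−1
Confirm numerically:
  x=-5.117: |R|=0.24695 <1
  x=-4.489: |R|=0.13048 <1
  x=-4.288: |R|=0.22351 <1
  x=-3.989: |R|=0.33698 <1
  x=-6.496: |R|=1.53700 >1
  x=-6.407: |R|=1.43461 >1
  x=-6.184: |R|=1.18964 >1
Stable set (-6.0000, 0).

z∈(-6.0000,0).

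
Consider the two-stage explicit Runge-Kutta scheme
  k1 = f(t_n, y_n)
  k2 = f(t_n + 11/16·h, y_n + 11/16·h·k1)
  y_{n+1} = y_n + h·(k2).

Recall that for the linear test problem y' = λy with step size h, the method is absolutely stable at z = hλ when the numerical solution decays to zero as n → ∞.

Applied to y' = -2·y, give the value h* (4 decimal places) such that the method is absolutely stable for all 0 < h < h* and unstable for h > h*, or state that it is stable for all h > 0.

Test eqn y'=λy, z=hλ:
  k1=λy_n ⇒ h·k1=z·y_n;  k2=λ(1+11/16z)y_n ⇒ h·k2=z(1+11/16z)y_n
  y_{n+1}/y_n = 1 + z(1+11/16z) = 1 + z + 11/16z²
  R(z) = 1 + z + 11/16z².

Solve |R(x)|<1 on ℝ⁻.
x=-1.16: |R|=0.7651
R=1: x+11/16x²=0 ⇒ x=−16/11=-1.4545; min R=1−1/(4·11/16)=0.6364>−1
Confirm numerically:
  x=-1.325: |R|=0.88199 <1
  x=-1.180: |R|=0.77727 <1
  x=-0.845: |R|=0.64589 <1
  x=-0.678: |R|=0.63803 <1
  x=-1.896: |R|=1.57544 >1
  x=-1.559: |R|=1.11196 >1
So |R|<1 on (-1.4545, 0).

(-1.4545,0); λ=-2 ⇒ h* = (16/11)/2 = 0.7273.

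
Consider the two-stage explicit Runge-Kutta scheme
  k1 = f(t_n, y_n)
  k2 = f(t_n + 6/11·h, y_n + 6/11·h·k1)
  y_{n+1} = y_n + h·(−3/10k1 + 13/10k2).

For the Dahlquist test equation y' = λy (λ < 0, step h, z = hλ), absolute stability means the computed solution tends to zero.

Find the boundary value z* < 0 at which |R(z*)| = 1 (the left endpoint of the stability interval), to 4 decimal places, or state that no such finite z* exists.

With y'=λy (z=hλ):
  k1=λy_n ⇒ h·k1=z·y_n;  k2=λ(1+6/11z)y_n ⇒ h·k2=z(1+6/11z)y_n
  y_{n+1}/y_n = 1 − 3/10z + 13/10z(1+6/11z) = 1 + z + 39/55z²
  so R(z) = 1 + z + 39/55z².

Find x<0 with |R(x)|<1.
x=-1.28: |R|=0.8818
R=1: x+39/55x²=0 ⇒ x=−55/39=-1.4103; min R=1−1/(4·39/55)=0.6474>−1
Confirm numerically:
  x=-1.046: |R|=0.72983 <1
  x=-0.834: |R|=0.65921 <1
  x=-0.777: |R|=0.65110 <1
  x=-1.847: |R|=1.57200 >1
  x=-1.752: |R|=1.42456 >1
So |R|<1 on (-1.4103, 0).

left endpoint -1.4103.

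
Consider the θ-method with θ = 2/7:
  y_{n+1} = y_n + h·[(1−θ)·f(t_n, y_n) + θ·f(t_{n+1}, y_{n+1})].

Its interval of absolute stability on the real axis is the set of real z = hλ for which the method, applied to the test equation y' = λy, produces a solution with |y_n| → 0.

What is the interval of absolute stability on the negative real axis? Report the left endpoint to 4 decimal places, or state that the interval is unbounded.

Set f=λy, z=hλ:
  y_{n+1} = y_n + z·[5/7·y_n + 2/7·y_{n+1}] ⇒ (1 − 2/7z)y_{n+1} = (1 + 5/7z)y_n
  so R(z) = (1 + 5/7z)/(1 − 2/7z).

Solve |R(x)|<1 on ℝ⁻.
x=-1.19: |R|=0.1119
R=−1: 1+5/7x = −1+2/7x ⇒ -3/7x=2 ⇒ x=2/(-3/7)=-4.6667
Confirm numerically:
  x=-4.075: |R|=0.88284 <1
  x=-4.071: |R|=0.88198 <1
  x=-2.112: |R|=0.31718 <1
  x=-4.994: |R|=1.05781 >1
  x=-4.763: |R|=1.01749 >1
Stable set (-4.6667, 0).

z∈(-4.6667,0).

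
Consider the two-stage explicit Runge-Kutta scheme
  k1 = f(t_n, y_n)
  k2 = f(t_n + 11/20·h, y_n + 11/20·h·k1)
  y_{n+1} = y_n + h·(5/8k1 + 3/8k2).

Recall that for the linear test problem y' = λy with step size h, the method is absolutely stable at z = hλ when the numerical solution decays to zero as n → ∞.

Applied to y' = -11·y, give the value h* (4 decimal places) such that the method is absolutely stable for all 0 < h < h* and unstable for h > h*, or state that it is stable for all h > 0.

On y'=λy, z=hλ:
  k1=λy_n ⇒ h·k1=z·y_n;  k2=λ(1+11/20z)y_n ⇒ h·k2=z(1+11/20z)y_n
  y_{n+1}/y_n = 1 + 5/8z + 3/8z(1+11/20z) = 1 + z + 33/160z²
  Hence R(z) = 1 + z + 33/160z².

Boundary: |R(x)|=1, x<0.
x=-0.84: |R|=0.3055
R=1: x+33/160x²=0 ⇒ x=−160/33=-4.8485; min R=1−1/(4·33/160)=-0.2121>−1
Confirm numerically:
  x=-4.397: |R|=0.59056 <1
  x=-3.703: |R|=0.12514 <1
  x=-2.129: |R|=0.19414 <1
  x=-1.981: |R|=0.17160 <1
  x=-5.308: |R|=1.50307 >1
  x=-5.118: |R|=1.28450 >1
Stable set (-4.8485, 0).

(-4.8485,0); λ=-11 ⇒ h* = (160/33)/11 = 0.4408.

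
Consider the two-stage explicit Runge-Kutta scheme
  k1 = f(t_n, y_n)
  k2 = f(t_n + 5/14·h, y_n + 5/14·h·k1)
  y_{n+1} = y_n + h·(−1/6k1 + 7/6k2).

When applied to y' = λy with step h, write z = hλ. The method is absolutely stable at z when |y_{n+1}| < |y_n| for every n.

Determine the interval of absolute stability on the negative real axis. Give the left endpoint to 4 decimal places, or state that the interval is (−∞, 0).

On y'=λy, z=hλ:
  k1=λy_n ⇒ h·k1=z·y_n;  k2=λ(1+5/14z)y_n ⇒ h·k2=z(1+5/14z)y_n
  y_{n+1}/y_n = 1 − 1/6z + 7/6z(1+5/14z) = 1 + z + 5/12z²
  ⇒ R(z) = 1 + z + 5/12z².

Boundary: |R(x)|=1, x<0.
x=-1.27: |R|=0.4020
R=1: x+5/12x²=0 ⇒ x=−12/5=-2.4000; min R=1−1/(4·5/12)=0.4000>−1
Confirm numerically:
  x=-2.289: |R|=0.89413 <1
  x=-1.674: |R|=0.49362 <1
  x=-1.165: |R|=0.40051 <1
  x=-1.055: |R|=0.40876 <1
  x=-2.916: |R|=1.62694 >1
  x=-2.800: |R|=1.46667 >1
So |R|<1 on (-2.4000, 0).

(-2.4000, 0).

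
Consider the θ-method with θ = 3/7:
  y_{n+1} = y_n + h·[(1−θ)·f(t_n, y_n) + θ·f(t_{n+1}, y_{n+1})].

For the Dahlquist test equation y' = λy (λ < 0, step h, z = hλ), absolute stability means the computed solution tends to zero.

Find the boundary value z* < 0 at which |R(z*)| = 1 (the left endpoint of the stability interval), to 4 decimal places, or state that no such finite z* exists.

z* = -14.0000.

Set f=λy, z=hλ:
  y_{n+1} = y_n + z·[4/7·y_n + 3/7·y_{n+1}] ⇒ (1 − 3/7z)y_{n+1} = (1 + 4/7z)y_n
  so R(z) = (1 + 4/7z)/(1 − 3/7z).

Boundary: |R(x)|=1, x<0.
x=-0.42: |R|=0.6441
R=−1: 1+4/7x = −1+3/7x ⇒ -1/7x=2 ⇒ x=2/(-1/7)=-14.0000
Confirm numerically:
  x=-13.743: |R|=0.99467 <1
  x=-12.397: |R|=0.96373 <1
  x=-5.901: |R|=0.67215 <1
  x=-5.862: |R|=0.66900 <1
  x=-14.585: |R|=1.01153 >1
  x=-14.392: |R|=1.00781 >1
  x=-14.335: |R|=1.00670 >1
So |R|<1 on (-14.0000, 0).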